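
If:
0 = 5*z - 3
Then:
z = 3/5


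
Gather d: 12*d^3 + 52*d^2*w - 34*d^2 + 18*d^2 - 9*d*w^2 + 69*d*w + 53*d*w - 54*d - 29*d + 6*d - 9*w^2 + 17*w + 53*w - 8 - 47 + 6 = 12*d^3 + d^2*(52*w - 16) + d*(-9*w^2 + 122*w - 77) - 9*w^2 + 70*w - 49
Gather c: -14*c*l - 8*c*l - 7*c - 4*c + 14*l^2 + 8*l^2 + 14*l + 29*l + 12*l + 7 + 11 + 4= c*(-22*l - 11) + 22*l^2 + 55*l + 22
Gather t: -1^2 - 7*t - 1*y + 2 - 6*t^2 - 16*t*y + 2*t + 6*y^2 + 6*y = -6*t^2 + t*(-16*y - 5) + 6*y^2 + 5*y + 1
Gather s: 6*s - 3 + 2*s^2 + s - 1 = 2*s^2 + 7*s - 4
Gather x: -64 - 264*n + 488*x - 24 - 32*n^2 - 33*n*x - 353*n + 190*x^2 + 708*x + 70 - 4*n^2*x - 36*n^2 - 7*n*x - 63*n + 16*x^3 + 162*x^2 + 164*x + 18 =-68*n^2 - 680*n + 16*x^3 + 352*x^2 + x*(-4*n^2 - 40*n + 1360)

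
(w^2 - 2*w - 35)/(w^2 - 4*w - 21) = (w + 5)/(w + 3)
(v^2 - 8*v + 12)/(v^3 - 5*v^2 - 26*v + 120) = (v - 2)/(v^2 + v - 20)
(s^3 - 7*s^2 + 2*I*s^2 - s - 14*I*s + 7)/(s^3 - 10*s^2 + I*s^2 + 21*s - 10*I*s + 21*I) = (s + I)/(s - 3)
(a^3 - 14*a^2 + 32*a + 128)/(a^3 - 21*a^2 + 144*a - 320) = (a + 2)/(a - 5)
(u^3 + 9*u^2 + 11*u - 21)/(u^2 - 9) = (u^2 + 6*u - 7)/(u - 3)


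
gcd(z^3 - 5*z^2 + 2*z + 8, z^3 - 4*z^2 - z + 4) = z^2 - 3*z - 4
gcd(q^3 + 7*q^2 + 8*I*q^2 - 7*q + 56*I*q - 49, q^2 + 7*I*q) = q + 7*I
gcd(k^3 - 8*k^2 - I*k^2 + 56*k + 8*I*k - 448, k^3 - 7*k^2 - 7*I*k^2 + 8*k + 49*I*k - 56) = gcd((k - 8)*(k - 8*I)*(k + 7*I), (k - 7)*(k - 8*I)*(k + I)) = k - 8*I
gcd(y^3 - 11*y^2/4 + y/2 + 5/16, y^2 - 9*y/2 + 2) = y - 1/2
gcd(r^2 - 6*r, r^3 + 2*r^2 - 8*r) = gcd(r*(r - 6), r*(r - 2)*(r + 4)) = r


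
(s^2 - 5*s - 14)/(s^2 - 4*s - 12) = (s - 7)/(s - 6)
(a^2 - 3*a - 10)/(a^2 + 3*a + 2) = (a - 5)/(a + 1)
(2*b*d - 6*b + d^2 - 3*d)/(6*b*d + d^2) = (2*b*d - 6*b + d^2 - 3*d)/(d*(6*b + d))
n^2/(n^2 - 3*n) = n/(n - 3)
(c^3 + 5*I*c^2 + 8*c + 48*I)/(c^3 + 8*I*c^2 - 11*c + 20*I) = (c^2 + I*c + 12)/(c^2 + 4*I*c + 5)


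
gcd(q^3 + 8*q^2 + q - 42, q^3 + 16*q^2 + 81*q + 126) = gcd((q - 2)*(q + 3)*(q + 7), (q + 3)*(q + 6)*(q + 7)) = q^2 + 10*q + 21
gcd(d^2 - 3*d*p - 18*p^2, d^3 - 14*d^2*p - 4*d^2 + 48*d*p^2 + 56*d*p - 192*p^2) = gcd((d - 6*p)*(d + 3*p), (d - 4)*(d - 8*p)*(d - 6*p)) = -d + 6*p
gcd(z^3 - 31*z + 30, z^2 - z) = z - 1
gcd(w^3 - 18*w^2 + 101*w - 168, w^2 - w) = 1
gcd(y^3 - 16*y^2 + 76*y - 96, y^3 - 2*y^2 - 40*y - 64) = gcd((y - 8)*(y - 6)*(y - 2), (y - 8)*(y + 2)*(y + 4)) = y - 8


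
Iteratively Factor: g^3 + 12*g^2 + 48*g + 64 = (g + 4)*(g^2 + 8*g + 16) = (g + 4)^2*(g + 4)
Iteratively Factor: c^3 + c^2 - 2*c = (c + 2)*(c^2 - c) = c*(c + 2)*(c - 1)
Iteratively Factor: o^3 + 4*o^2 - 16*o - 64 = (o - 4)*(o^2 + 8*o + 16) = (o - 4)*(o + 4)*(o + 4)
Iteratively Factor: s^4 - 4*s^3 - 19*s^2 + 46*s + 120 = (s - 5)*(s^3 + s^2 - 14*s - 24) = (s - 5)*(s - 4)*(s^2 + 5*s + 6) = (s - 5)*(s - 4)*(s + 3)*(s + 2)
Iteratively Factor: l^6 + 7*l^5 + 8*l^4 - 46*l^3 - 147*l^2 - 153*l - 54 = (l + 3)*(l^5 + 4*l^4 - 4*l^3 - 34*l^2 - 45*l - 18) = (l + 1)*(l + 3)*(l^4 + 3*l^3 - 7*l^2 - 27*l - 18) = (l - 3)*(l + 1)*(l + 3)*(l^3 + 6*l^2 + 11*l + 6) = (l - 3)*(l + 1)*(l + 3)^2*(l^2 + 3*l + 2) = (l - 3)*(l + 1)^2*(l + 3)^2*(l + 2)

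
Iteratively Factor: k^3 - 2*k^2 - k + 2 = (k - 1)*(k^2 - k - 2) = (k - 1)*(k + 1)*(k - 2)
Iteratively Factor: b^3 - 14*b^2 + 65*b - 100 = (b - 4)*(b^2 - 10*b + 25) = (b - 5)*(b - 4)*(b - 5)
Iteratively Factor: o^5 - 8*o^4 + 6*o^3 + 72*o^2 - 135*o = (o - 5)*(o^4 - 3*o^3 - 9*o^2 + 27*o) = (o - 5)*(o + 3)*(o^3 - 6*o^2 + 9*o) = o*(o - 5)*(o + 3)*(o^2 - 6*o + 9) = o*(o - 5)*(o - 3)*(o + 3)*(o - 3)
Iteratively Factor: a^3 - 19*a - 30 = (a + 2)*(a^2 - 2*a - 15) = (a - 5)*(a + 2)*(a + 3)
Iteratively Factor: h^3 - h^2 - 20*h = (h)*(h^2 - h - 20) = h*(h + 4)*(h - 5)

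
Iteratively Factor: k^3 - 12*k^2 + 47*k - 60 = (k - 3)*(k^2 - 9*k + 20) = (k - 5)*(k - 3)*(k - 4)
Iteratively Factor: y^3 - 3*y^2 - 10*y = (y + 2)*(y^2 - 5*y) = y*(y + 2)*(y - 5)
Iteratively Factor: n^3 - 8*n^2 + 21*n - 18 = (n - 2)*(n^2 - 6*n + 9) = (n - 3)*(n - 2)*(n - 3)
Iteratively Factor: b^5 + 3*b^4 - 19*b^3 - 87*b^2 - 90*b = (b + 3)*(b^4 - 19*b^2 - 30*b) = b*(b + 3)*(b^3 - 19*b - 30) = b*(b + 2)*(b + 3)*(b^2 - 2*b - 15) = b*(b - 5)*(b + 2)*(b + 3)*(b + 3)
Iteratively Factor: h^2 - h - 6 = (h - 3)*(h + 2)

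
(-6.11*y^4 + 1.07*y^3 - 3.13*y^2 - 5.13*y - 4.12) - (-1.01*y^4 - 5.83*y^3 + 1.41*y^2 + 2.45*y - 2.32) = -5.1*y^4 + 6.9*y^3 - 4.54*y^2 - 7.58*y - 1.8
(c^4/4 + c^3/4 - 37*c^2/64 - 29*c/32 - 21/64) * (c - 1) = c^5/4 - 53*c^3/64 - 21*c^2/64 + 37*c/64 + 21/64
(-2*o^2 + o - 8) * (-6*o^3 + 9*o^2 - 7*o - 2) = 12*o^5 - 24*o^4 + 71*o^3 - 75*o^2 + 54*o + 16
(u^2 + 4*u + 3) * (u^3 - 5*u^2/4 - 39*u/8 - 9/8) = u^5 + 11*u^4/4 - 55*u^3/8 - 195*u^2/8 - 153*u/8 - 27/8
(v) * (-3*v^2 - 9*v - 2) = -3*v^3 - 9*v^2 - 2*v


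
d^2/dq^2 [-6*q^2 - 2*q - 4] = -12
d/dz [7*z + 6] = 7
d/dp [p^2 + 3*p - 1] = 2*p + 3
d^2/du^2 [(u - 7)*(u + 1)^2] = 6*u - 10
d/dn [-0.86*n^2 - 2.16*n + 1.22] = -1.72*n - 2.16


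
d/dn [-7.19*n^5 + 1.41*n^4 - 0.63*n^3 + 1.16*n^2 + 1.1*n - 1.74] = -35.95*n^4 + 5.64*n^3 - 1.89*n^2 + 2.32*n + 1.1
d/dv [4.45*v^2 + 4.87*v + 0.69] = 8.9*v + 4.87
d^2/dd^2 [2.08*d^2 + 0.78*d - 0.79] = 4.16000000000000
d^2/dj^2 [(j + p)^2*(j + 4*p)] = 6*j + 12*p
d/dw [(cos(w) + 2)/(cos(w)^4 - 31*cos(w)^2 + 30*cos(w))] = (3*(1 - cos(2*w))^2/4 - 118*cos(w) - 25*cos(2*w)/2 + 2*cos(3*w) + 89/2)*sin(w)/((cos(w)^3 - 31*cos(w) + 30)^2*cos(w)^2)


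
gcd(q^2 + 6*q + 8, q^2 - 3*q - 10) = q + 2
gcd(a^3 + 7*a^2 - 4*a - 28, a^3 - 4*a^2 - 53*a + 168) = a + 7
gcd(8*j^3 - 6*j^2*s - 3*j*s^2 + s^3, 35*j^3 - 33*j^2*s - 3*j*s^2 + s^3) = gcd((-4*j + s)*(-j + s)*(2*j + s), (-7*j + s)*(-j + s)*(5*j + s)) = -j + s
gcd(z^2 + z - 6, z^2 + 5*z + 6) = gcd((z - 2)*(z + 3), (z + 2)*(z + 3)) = z + 3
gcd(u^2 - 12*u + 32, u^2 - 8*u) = u - 8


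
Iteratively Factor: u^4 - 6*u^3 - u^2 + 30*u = (u + 2)*(u^3 - 8*u^2 + 15*u) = u*(u + 2)*(u^2 - 8*u + 15) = u*(u - 3)*(u + 2)*(u - 5)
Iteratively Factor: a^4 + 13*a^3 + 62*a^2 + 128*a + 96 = (a + 4)*(a^3 + 9*a^2 + 26*a + 24) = (a + 3)*(a + 4)*(a^2 + 6*a + 8) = (a + 3)*(a + 4)^2*(a + 2)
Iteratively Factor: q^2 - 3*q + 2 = (q - 1)*(q - 2)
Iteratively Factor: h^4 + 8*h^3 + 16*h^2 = (h)*(h^3 + 8*h^2 + 16*h) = h*(h + 4)*(h^2 + 4*h) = h*(h + 4)^2*(h)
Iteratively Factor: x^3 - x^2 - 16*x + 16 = (x + 4)*(x^2 - 5*x + 4) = (x - 4)*(x + 4)*(x - 1)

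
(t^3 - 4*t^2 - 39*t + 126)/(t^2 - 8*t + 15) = (t^2 - t - 42)/(t - 5)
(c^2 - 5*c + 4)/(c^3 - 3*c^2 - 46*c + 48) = (c - 4)/(c^2 - 2*c - 48)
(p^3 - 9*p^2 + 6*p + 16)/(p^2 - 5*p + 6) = (p^2 - 7*p - 8)/(p - 3)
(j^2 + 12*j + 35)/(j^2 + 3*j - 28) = (j + 5)/(j - 4)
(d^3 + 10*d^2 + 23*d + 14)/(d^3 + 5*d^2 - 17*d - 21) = (d + 2)/(d - 3)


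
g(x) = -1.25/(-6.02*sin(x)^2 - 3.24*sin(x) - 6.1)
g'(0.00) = -0.11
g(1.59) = 0.08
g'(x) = -1.25*(12.04*sin(x)*cos(x) + 3.24*cos(x))/(-6.02*sin(x)^2 - 3.24*sin(x) - 6.1)^2 = -(15.05*sin(x) + 4.05)*cos(x)/(6.02*sin(x)^2 + 3.24*sin(x) + 6.1)^2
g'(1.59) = 0.00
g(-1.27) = 0.15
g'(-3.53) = 0.13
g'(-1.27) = 0.04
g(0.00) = 0.20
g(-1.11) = 0.16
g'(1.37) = -0.02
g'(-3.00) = 0.06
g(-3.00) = 0.22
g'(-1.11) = 0.07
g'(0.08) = -0.13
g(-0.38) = 0.22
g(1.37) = 0.08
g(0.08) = 0.20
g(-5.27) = 0.09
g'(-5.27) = -0.05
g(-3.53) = 0.15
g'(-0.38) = 0.04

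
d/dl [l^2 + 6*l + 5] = 2*l + 6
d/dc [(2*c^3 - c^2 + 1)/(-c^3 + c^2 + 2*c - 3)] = (c^4 + 8*c^3 - 17*c^2 + 4*c - 2)/(c^6 - 2*c^5 - 3*c^4 + 10*c^3 - 2*c^2 - 12*c + 9)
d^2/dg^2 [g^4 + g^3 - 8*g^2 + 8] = 12*g^2 + 6*g - 16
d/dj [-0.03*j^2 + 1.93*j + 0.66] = 1.93 - 0.06*j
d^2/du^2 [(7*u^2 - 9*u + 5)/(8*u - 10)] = 75/(64*u^3 - 240*u^2 + 300*u - 125)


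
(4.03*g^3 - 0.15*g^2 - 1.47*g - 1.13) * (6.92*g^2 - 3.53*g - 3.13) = 27.8876*g^5 - 15.2639*g^4 - 22.2568*g^3 - 2.161*g^2 + 8.59*g + 3.5369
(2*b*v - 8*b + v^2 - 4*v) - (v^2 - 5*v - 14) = 2*b*v - 8*b + v + 14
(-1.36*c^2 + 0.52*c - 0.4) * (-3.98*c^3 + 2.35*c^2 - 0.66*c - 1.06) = 5.4128*c^5 - 5.2656*c^4 + 3.7116*c^3 + 0.1584*c^2 - 0.2872*c + 0.424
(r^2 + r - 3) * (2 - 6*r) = -6*r^3 - 4*r^2 + 20*r - 6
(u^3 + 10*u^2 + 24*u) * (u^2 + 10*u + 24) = u^5 + 20*u^4 + 148*u^3 + 480*u^2 + 576*u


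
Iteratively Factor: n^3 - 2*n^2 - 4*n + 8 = (n - 2)*(n^2 - 4) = (n - 2)*(n + 2)*(n - 2)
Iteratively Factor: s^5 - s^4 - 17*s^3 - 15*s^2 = (s)*(s^4 - s^3 - 17*s^2 - 15*s) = s*(s + 1)*(s^3 - 2*s^2 - 15*s) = s^2*(s + 1)*(s^2 - 2*s - 15) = s^2*(s - 5)*(s + 1)*(s + 3)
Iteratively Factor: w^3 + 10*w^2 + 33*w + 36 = (w + 3)*(w^2 + 7*w + 12) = (w + 3)^2*(w + 4)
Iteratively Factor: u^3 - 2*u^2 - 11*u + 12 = (u - 4)*(u^2 + 2*u - 3) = (u - 4)*(u + 3)*(u - 1)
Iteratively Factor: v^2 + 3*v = (v + 3)*(v)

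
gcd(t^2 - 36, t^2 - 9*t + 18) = t - 6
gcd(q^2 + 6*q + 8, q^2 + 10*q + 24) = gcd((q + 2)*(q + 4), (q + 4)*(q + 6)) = q + 4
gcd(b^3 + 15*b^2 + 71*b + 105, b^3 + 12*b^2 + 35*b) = b^2 + 12*b + 35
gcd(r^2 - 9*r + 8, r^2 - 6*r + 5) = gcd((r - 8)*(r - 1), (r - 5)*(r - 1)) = r - 1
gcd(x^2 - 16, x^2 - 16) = x^2 - 16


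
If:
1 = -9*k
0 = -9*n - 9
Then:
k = -1/9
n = -1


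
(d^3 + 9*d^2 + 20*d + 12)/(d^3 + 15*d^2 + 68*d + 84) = (d + 1)/(d + 7)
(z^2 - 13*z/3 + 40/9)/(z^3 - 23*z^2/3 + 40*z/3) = (z - 5/3)/(z*(z - 5))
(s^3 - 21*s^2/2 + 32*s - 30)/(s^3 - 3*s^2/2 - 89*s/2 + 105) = (s - 2)/(s + 7)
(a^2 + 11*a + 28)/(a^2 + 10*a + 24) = (a + 7)/(a + 6)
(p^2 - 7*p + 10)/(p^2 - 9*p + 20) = (p - 2)/(p - 4)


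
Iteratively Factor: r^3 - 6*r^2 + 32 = (r + 2)*(r^2 - 8*r + 16) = (r - 4)*(r + 2)*(r - 4)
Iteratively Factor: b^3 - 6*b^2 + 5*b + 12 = (b - 4)*(b^2 - 2*b - 3) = (b - 4)*(b + 1)*(b - 3)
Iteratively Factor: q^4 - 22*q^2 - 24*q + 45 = (q - 5)*(q^3 + 5*q^2 + 3*q - 9) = (q - 5)*(q + 3)*(q^2 + 2*q - 3) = (q - 5)*(q + 3)^2*(q - 1)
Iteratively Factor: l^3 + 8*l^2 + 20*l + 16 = (l + 2)*(l^2 + 6*l + 8) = (l + 2)*(l + 4)*(l + 2)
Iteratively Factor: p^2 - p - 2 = (p + 1)*(p - 2)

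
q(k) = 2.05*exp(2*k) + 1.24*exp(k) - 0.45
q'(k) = 4.1*exp(2*k) + 1.24*exp(k)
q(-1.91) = -0.22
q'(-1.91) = 0.27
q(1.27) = 29.96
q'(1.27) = 56.40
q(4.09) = 7389.78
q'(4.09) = 14706.38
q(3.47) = 2156.58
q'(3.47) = 4274.21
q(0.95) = 16.46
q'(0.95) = 30.62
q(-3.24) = -0.40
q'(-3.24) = 0.05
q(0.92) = 15.57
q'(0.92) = 28.93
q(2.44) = 283.62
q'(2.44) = 553.91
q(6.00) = 334147.12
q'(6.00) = 667794.90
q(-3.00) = -0.38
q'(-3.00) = 0.07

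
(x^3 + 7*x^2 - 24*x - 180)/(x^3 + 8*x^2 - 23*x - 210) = (x + 6)/(x + 7)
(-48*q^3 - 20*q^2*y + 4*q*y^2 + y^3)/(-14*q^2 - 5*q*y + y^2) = (-24*q^2 + 2*q*y + y^2)/(-7*q + y)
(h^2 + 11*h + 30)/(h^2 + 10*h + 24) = (h + 5)/(h + 4)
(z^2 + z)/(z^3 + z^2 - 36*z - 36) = z/(z^2 - 36)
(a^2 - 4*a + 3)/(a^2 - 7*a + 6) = (a - 3)/(a - 6)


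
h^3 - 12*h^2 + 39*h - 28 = (h - 7)*(h - 4)*(h - 1)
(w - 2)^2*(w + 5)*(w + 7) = w^4 + 8*w^3 - 9*w^2 - 92*w + 140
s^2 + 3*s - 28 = (s - 4)*(s + 7)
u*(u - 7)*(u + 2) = u^3 - 5*u^2 - 14*u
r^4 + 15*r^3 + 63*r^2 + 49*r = r*(r + 1)*(r + 7)^2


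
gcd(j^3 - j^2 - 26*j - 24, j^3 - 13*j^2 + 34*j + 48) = j^2 - 5*j - 6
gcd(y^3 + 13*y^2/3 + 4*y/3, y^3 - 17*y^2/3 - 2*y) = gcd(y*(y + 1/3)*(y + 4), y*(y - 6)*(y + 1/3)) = y^2 + y/3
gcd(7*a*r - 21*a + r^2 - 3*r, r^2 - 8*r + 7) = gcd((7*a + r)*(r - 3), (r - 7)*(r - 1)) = 1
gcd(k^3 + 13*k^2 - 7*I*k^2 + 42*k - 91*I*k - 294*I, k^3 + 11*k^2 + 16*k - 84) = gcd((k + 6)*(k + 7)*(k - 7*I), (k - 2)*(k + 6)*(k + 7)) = k^2 + 13*k + 42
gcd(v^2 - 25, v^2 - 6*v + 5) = v - 5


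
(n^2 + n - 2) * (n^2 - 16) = n^4 + n^3 - 18*n^2 - 16*n + 32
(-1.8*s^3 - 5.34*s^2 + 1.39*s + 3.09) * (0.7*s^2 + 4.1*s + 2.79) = -1.26*s^5 - 11.118*s^4 - 25.943*s^3 - 7.0366*s^2 + 16.5471*s + 8.6211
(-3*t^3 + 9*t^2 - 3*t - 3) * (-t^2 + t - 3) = 3*t^5 - 12*t^4 + 21*t^3 - 27*t^2 + 6*t + 9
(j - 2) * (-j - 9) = -j^2 - 7*j + 18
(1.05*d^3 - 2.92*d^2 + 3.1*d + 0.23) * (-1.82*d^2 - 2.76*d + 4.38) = -1.911*d^5 + 2.4164*d^4 + 7.0162*d^3 - 21.7642*d^2 + 12.9432*d + 1.0074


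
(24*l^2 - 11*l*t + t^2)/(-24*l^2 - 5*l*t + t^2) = (-3*l + t)/(3*l + t)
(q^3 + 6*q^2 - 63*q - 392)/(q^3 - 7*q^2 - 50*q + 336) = (q + 7)/(q - 6)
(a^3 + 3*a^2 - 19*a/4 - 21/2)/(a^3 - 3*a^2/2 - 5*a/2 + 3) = (a + 7/2)/(a - 1)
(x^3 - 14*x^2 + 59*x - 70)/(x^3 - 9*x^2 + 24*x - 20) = (x - 7)/(x - 2)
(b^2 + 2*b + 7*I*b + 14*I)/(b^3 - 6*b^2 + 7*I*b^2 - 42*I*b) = (b + 2)/(b*(b - 6))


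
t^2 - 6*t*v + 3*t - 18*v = (t + 3)*(t - 6*v)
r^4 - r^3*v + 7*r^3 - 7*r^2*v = r^2*(r + 7)*(r - v)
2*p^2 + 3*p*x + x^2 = (p + x)*(2*p + x)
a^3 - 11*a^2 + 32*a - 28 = (a - 7)*(a - 2)^2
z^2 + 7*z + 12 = (z + 3)*(z + 4)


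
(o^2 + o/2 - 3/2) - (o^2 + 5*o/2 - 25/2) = 11 - 2*o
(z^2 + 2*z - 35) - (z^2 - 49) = 2*z + 14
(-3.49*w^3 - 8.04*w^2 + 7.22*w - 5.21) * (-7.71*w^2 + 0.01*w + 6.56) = 26.9079*w^5 + 61.9535*w^4 - 78.641*w^3 - 12.5011*w^2 + 47.3111*w - 34.1776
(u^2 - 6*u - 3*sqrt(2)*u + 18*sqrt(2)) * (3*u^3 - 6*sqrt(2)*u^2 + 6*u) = 3*u^5 - 15*sqrt(2)*u^4 - 18*u^4 + 42*u^3 + 90*sqrt(2)*u^3 - 252*u^2 - 18*sqrt(2)*u^2 + 108*sqrt(2)*u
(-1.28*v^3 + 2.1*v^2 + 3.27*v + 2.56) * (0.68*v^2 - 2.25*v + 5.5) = -0.8704*v^5 + 4.308*v^4 - 9.5414*v^3 + 5.9333*v^2 + 12.225*v + 14.08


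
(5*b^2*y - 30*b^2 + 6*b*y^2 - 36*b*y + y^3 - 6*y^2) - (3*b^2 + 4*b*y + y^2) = 5*b^2*y - 33*b^2 + 6*b*y^2 - 40*b*y + y^3 - 7*y^2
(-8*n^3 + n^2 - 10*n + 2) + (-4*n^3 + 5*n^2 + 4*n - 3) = -12*n^3 + 6*n^2 - 6*n - 1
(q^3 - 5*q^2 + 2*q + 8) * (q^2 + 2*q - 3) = q^5 - 3*q^4 - 11*q^3 + 27*q^2 + 10*q - 24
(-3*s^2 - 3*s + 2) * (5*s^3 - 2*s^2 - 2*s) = -15*s^5 - 9*s^4 + 22*s^3 + 2*s^2 - 4*s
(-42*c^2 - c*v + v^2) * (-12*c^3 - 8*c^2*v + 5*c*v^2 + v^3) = 504*c^5 + 348*c^4*v - 214*c^3*v^2 - 55*c^2*v^3 + 4*c*v^4 + v^5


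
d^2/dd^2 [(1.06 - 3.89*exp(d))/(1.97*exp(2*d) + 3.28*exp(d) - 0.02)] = (-15.096701*exp(4*d) + 41.59064*exp(3*d) + 19.628292*exp(2*d) + 11.315776*exp(d) + 0.06798)*exp(d)/(7.645373*exp(6*d) + 38.188056*exp(5*d) + 63.34929*exp(4*d) + 34.51216*exp(3*d) - 0.64314*exp(2*d) + 0.003936*exp(d) - 8.0e-6)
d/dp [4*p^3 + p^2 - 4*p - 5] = 12*p^2 + 2*p - 4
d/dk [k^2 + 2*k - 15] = 2*k + 2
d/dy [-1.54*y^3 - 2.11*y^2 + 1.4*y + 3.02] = -4.62*y^2 - 4.22*y + 1.4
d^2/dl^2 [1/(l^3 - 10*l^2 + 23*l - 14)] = 2*((10 - 3*l)*(l^3 - 10*l^2 + 23*l - 14) + (3*l^2 - 20*l + 23)^2)/(l^3 - 10*l^2 + 23*l - 14)^3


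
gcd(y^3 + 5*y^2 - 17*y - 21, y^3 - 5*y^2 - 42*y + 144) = y - 3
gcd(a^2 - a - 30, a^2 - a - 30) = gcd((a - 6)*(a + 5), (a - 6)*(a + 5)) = a^2 - a - 30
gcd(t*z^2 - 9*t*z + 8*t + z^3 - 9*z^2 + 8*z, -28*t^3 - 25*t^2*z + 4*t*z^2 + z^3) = t + z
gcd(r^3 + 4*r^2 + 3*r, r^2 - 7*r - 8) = r + 1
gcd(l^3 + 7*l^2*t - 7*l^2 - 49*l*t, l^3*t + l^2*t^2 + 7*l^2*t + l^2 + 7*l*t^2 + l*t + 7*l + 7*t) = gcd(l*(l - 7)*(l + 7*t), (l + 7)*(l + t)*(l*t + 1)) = 1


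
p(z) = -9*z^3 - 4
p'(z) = -27*z^2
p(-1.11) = 8.31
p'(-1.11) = -33.27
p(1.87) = -62.85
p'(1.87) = -94.42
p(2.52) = -148.03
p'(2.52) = -171.46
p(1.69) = -47.44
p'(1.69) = -77.11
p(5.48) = -1485.10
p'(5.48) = -810.82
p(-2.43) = 125.14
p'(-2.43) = -159.43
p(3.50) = -389.88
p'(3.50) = -330.75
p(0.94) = -11.48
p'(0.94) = -23.86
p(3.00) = -247.00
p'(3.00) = -243.00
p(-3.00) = 239.00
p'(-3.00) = -243.00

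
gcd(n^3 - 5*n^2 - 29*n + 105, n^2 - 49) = n - 7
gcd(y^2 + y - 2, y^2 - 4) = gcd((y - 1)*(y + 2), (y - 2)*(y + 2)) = y + 2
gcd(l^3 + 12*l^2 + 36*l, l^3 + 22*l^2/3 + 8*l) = l^2 + 6*l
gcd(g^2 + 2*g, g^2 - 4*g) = g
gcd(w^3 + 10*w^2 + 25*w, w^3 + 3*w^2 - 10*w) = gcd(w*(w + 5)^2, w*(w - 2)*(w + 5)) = w^2 + 5*w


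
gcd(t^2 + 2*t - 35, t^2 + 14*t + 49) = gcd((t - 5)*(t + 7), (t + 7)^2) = t + 7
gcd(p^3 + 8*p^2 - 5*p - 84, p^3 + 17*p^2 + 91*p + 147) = p + 7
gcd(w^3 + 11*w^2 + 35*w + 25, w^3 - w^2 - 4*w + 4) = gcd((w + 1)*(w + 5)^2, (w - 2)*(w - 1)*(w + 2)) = 1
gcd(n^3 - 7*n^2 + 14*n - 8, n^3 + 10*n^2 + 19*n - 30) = n - 1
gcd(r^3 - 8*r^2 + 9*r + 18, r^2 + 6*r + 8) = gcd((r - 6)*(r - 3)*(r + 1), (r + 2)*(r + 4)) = 1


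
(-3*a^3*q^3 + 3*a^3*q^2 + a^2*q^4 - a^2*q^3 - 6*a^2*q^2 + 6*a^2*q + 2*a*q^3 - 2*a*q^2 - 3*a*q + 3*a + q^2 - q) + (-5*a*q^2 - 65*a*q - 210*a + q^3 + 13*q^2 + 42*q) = -3*a^3*q^3 + 3*a^3*q^2 + a^2*q^4 - a^2*q^3 - 6*a^2*q^2 + 6*a^2*q + 2*a*q^3 - 7*a*q^2 - 68*a*q - 207*a + q^3 + 14*q^2 + 41*q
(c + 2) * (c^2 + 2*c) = c^3 + 4*c^2 + 4*c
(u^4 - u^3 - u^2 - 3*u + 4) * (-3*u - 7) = -3*u^5 - 4*u^4 + 10*u^3 + 16*u^2 + 9*u - 28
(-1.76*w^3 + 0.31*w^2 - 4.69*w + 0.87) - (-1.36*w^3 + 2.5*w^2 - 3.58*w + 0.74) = -0.4*w^3 - 2.19*w^2 - 1.11*w + 0.13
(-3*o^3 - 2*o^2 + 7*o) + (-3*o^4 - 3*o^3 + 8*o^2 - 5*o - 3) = -3*o^4 - 6*o^3 + 6*o^2 + 2*o - 3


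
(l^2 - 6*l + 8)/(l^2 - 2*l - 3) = (-l^2 + 6*l - 8)/(-l^2 + 2*l + 3)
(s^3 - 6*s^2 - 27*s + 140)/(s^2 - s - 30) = (s^2 - 11*s + 28)/(s - 6)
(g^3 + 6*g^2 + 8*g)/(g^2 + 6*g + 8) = g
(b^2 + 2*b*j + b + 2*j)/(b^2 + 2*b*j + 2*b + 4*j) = (b + 1)/(b + 2)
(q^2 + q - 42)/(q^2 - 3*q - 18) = (q + 7)/(q + 3)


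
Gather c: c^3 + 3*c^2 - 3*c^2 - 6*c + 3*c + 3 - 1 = c^3 - 3*c + 2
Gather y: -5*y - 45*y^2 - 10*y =-45*y^2 - 15*y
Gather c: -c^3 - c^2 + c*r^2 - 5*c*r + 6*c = -c^3 - c^2 + c*(r^2 - 5*r + 6)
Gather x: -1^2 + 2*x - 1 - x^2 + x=-x^2 + 3*x - 2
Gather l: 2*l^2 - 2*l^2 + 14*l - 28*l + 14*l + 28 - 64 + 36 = 0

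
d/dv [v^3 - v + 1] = 3*v^2 - 1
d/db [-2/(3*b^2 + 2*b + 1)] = 4*(3*b + 1)/(3*b^2 + 2*b + 1)^2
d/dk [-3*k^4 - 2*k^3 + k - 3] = -12*k^3 - 6*k^2 + 1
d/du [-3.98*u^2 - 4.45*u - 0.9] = -7.96*u - 4.45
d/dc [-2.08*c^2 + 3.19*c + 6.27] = 3.19 - 4.16*c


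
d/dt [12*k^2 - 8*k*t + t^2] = -8*k + 2*t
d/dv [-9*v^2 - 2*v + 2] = -18*v - 2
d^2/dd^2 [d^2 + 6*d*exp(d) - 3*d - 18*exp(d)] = 6*d*exp(d) - 6*exp(d) + 2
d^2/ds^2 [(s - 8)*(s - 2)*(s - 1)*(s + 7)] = 12*s^2 - 24*s - 102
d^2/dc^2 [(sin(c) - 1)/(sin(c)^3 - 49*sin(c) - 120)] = (4*sin(c)^7 - 9*sin(c)^6 + 190*sin(c)^5 + 1670*sin(c)^4 - 1178*sin(c)^3 - 10015*sin(c)^2 + 21000*sin(c) + 16562)/(-sin(c)^3 + 49*sin(c) + 120)^3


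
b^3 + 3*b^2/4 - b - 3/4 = (b - 1)*(b + 3/4)*(b + 1)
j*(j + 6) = j^2 + 6*j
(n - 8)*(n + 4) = n^2 - 4*n - 32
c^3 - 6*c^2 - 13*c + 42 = (c - 7)*(c - 2)*(c + 3)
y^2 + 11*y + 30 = (y + 5)*(y + 6)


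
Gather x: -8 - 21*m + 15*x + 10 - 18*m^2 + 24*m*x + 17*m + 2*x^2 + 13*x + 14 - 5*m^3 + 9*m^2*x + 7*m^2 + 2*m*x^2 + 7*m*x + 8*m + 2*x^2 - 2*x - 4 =-5*m^3 - 11*m^2 + 4*m + x^2*(2*m + 4) + x*(9*m^2 + 31*m + 26) + 12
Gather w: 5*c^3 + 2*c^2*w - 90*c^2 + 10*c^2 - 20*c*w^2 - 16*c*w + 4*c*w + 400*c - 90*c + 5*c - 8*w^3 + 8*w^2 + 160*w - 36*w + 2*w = 5*c^3 - 80*c^2 + 315*c - 8*w^3 + w^2*(8 - 20*c) + w*(2*c^2 - 12*c + 126)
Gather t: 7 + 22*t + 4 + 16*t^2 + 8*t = 16*t^2 + 30*t + 11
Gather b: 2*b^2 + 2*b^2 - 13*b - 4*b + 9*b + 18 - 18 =4*b^2 - 8*b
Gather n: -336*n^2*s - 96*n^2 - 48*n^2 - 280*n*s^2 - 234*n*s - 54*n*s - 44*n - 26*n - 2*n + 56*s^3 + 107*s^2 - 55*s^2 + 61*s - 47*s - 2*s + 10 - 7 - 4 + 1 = n^2*(-336*s - 144) + n*(-280*s^2 - 288*s - 72) + 56*s^3 + 52*s^2 + 12*s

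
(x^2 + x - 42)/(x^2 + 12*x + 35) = (x - 6)/(x + 5)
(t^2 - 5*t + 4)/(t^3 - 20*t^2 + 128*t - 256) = (t - 1)/(t^2 - 16*t + 64)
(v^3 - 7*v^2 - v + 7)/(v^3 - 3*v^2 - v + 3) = (v - 7)/(v - 3)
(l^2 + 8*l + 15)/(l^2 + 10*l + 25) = (l + 3)/(l + 5)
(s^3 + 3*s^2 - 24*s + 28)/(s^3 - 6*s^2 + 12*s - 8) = (s + 7)/(s - 2)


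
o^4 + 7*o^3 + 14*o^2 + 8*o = o*(o + 1)*(o + 2)*(o + 4)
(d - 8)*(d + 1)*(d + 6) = d^3 - d^2 - 50*d - 48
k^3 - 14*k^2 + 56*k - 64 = (k - 8)*(k - 4)*(k - 2)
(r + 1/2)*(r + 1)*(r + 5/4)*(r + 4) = r^4 + 27*r^3/4 + 107*r^2/8 + 81*r/8 + 5/2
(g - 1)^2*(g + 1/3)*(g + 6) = g^4 + 13*g^3/3 - 29*g^2/3 + 7*g/3 + 2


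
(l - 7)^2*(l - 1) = l^3 - 15*l^2 + 63*l - 49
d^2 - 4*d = d*(d - 4)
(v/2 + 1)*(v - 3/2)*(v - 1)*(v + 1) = v^4/2 + v^3/4 - 2*v^2 - v/4 + 3/2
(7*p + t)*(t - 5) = 7*p*t - 35*p + t^2 - 5*t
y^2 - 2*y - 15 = (y - 5)*(y + 3)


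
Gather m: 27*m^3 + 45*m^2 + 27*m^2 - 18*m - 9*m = 27*m^3 + 72*m^2 - 27*m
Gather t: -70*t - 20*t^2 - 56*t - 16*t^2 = -36*t^2 - 126*t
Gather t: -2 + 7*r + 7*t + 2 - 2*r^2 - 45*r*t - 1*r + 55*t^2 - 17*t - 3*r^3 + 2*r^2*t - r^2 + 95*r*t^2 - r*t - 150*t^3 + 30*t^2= -3*r^3 - 3*r^2 + 6*r - 150*t^3 + t^2*(95*r + 85) + t*(2*r^2 - 46*r - 10)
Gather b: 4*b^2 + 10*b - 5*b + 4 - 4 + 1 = 4*b^2 + 5*b + 1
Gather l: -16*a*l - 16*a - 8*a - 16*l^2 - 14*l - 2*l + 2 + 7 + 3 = -24*a - 16*l^2 + l*(-16*a - 16) + 12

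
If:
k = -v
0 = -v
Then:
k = 0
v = 0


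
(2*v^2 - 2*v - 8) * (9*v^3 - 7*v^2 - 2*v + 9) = 18*v^5 - 32*v^4 - 62*v^3 + 78*v^2 - 2*v - 72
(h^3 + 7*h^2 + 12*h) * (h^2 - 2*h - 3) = h^5 + 5*h^4 - 5*h^3 - 45*h^2 - 36*h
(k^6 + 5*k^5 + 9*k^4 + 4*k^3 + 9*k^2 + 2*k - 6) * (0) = 0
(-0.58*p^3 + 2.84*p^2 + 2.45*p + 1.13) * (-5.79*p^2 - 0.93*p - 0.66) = 3.3582*p^5 - 15.9042*p^4 - 16.4439*p^3 - 10.6956*p^2 - 2.6679*p - 0.7458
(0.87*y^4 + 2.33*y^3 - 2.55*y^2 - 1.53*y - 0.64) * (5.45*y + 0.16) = 4.7415*y^5 + 12.8377*y^4 - 13.5247*y^3 - 8.7465*y^2 - 3.7328*y - 0.1024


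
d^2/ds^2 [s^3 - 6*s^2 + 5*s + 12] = 6*s - 12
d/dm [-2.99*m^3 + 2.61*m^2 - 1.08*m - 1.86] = -8.97*m^2 + 5.22*m - 1.08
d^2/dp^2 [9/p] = 18/p^3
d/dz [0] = 0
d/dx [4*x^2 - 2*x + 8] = 8*x - 2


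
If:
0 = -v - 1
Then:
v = -1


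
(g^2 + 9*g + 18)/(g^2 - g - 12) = (g + 6)/(g - 4)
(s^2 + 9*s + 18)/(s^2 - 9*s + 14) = (s^2 + 9*s + 18)/(s^2 - 9*s + 14)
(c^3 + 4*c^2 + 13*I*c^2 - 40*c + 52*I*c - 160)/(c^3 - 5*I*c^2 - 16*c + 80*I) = (c^2 + 13*I*c - 40)/(c^2 - c*(4 + 5*I) + 20*I)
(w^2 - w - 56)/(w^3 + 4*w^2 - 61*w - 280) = 1/(w + 5)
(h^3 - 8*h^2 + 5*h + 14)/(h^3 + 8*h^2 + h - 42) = (h^2 - 6*h - 7)/(h^2 + 10*h + 21)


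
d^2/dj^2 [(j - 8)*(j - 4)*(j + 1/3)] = 6*j - 70/3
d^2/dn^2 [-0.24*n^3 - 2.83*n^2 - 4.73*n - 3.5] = -1.44*n - 5.66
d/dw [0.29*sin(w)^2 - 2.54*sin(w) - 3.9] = (0.58*sin(w) - 2.54)*cos(w)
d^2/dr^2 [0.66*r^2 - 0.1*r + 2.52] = 1.32000000000000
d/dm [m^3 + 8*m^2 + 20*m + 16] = 3*m^2 + 16*m + 20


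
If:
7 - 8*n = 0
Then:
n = 7/8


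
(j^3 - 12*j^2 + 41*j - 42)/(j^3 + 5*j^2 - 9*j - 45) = (j^2 - 9*j + 14)/(j^2 + 8*j + 15)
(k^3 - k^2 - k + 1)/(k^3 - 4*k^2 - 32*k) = (-k^3 + k^2 + k - 1)/(k*(-k^2 + 4*k + 32))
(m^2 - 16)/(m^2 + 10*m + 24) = (m - 4)/(m + 6)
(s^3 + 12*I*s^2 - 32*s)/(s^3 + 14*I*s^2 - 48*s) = (s + 4*I)/(s + 6*I)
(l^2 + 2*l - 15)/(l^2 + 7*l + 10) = (l - 3)/(l + 2)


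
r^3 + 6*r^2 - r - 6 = (r - 1)*(r + 1)*(r + 6)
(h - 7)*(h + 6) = h^2 - h - 42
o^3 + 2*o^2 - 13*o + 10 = (o - 2)*(o - 1)*(o + 5)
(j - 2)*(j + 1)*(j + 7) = j^3 + 6*j^2 - 9*j - 14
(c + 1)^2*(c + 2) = c^3 + 4*c^2 + 5*c + 2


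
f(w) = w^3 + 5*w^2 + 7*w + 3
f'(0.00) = 7.00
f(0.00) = 3.00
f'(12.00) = 559.00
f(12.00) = 2535.00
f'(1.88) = 36.40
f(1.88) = 40.48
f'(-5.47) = 42.06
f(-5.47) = -49.35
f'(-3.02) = 4.16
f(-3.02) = -0.08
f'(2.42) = 48.77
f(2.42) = 63.39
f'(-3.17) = 5.45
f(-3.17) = -0.80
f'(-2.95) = 3.61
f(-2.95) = 0.19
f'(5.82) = 166.82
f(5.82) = 410.24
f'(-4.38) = 20.75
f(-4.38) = -15.77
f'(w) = 3*w^2 + 10*w + 7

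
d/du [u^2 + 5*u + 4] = 2*u + 5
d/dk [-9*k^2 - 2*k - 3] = -18*k - 2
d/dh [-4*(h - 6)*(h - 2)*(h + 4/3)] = -12*h^2 + 160*h/3 - 16/3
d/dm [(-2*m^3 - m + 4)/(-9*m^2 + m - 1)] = (-(18*m - 1)*(2*m^3 + m - 4) + (6*m^2 + 1)*(9*m^2 - m + 1))/(9*m^2 - m + 1)^2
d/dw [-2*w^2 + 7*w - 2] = 7 - 4*w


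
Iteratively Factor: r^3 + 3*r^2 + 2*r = (r + 1)*(r^2 + 2*r) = (r + 1)*(r + 2)*(r)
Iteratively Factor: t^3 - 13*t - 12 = (t - 4)*(t^2 + 4*t + 3) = (t - 4)*(t + 1)*(t + 3)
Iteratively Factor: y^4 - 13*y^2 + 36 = (y - 2)*(y^3 + 2*y^2 - 9*y - 18) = (y - 3)*(y - 2)*(y^2 + 5*y + 6) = (y - 3)*(y - 2)*(y + 2)*(y + 3)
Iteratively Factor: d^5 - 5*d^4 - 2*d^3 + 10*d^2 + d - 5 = (d + 1)*(d^4 - 6*d^3 + 4*d^2 + 6*d - 5) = (d + 1)^2*(d^3 - 7*d^2 + 11*d - 5) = (d - 1)*(d + 1)^2*(d^2 - 6*d + 5) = (d - 1)^2*(d + 1)^2*(d - 5)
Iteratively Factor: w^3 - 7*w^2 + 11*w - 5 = (w - 1)*(w^2 - 6*w + 5) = (w - 1)^2*(w - 5)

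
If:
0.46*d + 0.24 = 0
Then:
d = -0.52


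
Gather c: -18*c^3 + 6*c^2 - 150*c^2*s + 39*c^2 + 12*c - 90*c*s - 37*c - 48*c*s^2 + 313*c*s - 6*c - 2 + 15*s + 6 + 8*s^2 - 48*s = -18*c^3 + c^2*(45 - 150*s) + c*(-48*s^2 + 223*s - 31) + 8*s^2 - 33*s + 4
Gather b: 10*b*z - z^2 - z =10*b*z - z^2 - z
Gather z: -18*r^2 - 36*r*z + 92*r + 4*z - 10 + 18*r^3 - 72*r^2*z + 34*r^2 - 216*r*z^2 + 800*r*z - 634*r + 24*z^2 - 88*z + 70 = 18*r^3 + 16*r^2 - 542*r + z^2*(24 - 216*r) + z*(-72*r^2 + 764*r - 84) + 60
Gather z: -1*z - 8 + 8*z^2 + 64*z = 8*z^2 + 63*z - 8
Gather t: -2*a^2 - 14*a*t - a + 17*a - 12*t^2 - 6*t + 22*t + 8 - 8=-2*a^2 + 16*a - 12*t^2 + t*(16 - 14*a)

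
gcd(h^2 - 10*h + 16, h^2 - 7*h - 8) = h - 8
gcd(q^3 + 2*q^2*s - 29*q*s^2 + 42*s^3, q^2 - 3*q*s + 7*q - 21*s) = q - 3*s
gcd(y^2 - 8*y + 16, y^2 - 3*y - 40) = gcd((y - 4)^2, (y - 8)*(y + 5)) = 1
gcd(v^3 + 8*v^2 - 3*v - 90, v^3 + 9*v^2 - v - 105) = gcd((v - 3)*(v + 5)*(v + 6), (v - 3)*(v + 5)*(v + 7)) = v^2 + 2*v - 15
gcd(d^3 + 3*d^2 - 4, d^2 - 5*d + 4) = d - 1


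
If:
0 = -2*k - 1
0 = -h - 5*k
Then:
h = 5/2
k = -1/2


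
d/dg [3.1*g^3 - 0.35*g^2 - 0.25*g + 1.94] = 9.3*g^2 - 0.7*g - 0.25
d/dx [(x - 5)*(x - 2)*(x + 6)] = 3*x^2 - 2*x - 32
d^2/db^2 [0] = 0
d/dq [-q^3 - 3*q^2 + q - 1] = -3*q^2 - 6*q + 1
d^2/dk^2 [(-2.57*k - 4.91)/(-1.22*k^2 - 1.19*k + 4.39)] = ((2.44*k + 1.19)*(2.57*k + 4.91)*(4.88*k + 2.38) - (18.8124*k + 18.097)*(1.22*k^2 + 1.19*k - 4.39))/(1.22*k^2 + 1.19*k - 4.39)^3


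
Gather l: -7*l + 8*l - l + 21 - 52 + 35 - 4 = 0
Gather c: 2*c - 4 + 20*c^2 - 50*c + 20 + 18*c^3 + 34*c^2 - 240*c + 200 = 18*c^3 + 54*c^2 - 288*c + 216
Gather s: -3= -3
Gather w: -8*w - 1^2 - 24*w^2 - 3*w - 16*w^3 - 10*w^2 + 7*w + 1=-16*w^3 - 34*w^2 - 4*w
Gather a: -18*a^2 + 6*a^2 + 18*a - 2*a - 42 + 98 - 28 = -12*a^2 + 16*a + 28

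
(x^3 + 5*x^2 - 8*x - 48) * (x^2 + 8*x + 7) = x^5 + 13*x^4 + 39*x^3 - 77*x^2 - 440*x - 336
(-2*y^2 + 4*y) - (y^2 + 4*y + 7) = -3*y^2 - 7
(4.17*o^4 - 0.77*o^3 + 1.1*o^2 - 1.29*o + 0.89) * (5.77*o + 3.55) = 24.0609*o^5 + 10.3606*o^4 + 3.6135*o^3 - 3.5383*o^2 + 0.555800000000001*o + 3.1595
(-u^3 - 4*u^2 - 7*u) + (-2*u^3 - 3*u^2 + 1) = -3*u^3 - 7*u^2 - 7*u + 1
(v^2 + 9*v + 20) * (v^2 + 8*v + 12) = v^4 + 17*v^3 + 104*v^2 + 268*v + 240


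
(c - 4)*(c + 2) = c^2 - 2*c - 8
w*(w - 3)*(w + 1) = w^3 - 2*w^2 - 3*w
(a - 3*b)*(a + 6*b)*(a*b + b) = a^3*b + 3*a^2*b^2 + a^2*b - 18*a*b^3 + 3*a*b^2 - 18*b^3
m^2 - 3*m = m*(m - 3)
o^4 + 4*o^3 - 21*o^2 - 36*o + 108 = (o - 3)*(o - 2)*(o + 3)*(o + 6)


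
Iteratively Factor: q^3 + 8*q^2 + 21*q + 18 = (q + 2)*(q^2 + 6*q + 9) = (q + 2)*(q + 3)*(q + 3)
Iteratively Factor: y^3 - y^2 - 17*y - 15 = (y + 1)*(y^2 - 2*y - 15) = (y - 5)*(y + 1)*(y + 3)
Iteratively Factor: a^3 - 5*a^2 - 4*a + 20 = (a - 5)*(a^2 - 4) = (a - 5)*(a + 2)*(a - 2)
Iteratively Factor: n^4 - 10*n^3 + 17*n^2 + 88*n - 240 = (n - 4)*(n^3 - 6*n^2 - 7*n + 60) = (n - 4)^2*(n^2 - 2*n - 15) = (n - 5)*(n - 4)^2*(n + 3)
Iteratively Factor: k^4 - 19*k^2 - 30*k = (k + 3)*(k^3 - 3*k^2 - 10*k) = (k + 2)*(k + 3)*(k^2 - 5*k) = (k - 5)*(k + 2)*(k + 3)*(k)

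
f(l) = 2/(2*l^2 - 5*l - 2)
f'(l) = 2*(5 - 4*l)/(2*l^2 - 5*l - 2)^2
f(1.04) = -0.40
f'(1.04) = 0.07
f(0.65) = -0.45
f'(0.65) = 0.25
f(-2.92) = 0.07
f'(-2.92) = 0.04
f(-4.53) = 0.03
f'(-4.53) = 0.01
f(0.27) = -0.62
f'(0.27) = 0.76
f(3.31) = 0.59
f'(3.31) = -1.46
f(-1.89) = 0.14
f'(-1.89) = 0.12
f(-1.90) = 0.14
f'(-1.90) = 0.12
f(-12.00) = 0.01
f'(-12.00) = 0.00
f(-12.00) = 0.01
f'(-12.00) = 0.00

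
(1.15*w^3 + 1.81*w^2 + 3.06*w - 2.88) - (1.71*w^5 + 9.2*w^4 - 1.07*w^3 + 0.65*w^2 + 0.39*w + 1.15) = -1.71*w^5 - 9.2*w^4 + 2.22*w^3 + 1.16*w^2 + 2.67*w - 4.03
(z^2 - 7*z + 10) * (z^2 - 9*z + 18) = z^4 - 16*z^3 + 91*z^2 - 216*z + 180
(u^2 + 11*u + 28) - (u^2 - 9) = 11*u + 37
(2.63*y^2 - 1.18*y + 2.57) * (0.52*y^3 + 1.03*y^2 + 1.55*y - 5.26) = 1.3676*y^5 + 2.0953*y^4 + 4.1975*y^3 - 13.0157*y^2 + 10.1903*y - 13.5182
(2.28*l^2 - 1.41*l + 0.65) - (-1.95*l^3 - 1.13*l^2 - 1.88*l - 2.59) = 1.95*l^3 + 3.41*l^2 + 0.47*l + 3.24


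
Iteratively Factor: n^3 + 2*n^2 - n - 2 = (n + 2)*(n^2 - 1) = (n + 1)*(n + 2)*(n - 1)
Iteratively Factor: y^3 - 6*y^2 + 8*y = (y)*(y^2 - 6*y + 8) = y*(y - 2)*(y - 4)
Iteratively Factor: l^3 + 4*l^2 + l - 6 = (l + 2)*(l^2 + 2*l - 3) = (l - 1)*(l + 2)*(l + 3)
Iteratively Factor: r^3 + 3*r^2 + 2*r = (r + 2)*(r^2 + r) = r*(r + 2)*(r + 1)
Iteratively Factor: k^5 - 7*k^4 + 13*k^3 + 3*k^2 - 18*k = (k - 2)*(k^4 - 5*k^3 + 3*k^2 + 9*k) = k*(k - 2)*(k^3 - 5*k^2 + 3*k + 9) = k*(k - 3)*(k - 2)*(k^2 - 2*k - 3) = k*(k - 3)^2*(k - 2)*(k + 1)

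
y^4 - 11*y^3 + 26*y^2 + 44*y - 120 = (y - 6)*(y - 5)*(y - 2)*(y + 2)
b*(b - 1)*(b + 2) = b^3 + b^2 - 2*b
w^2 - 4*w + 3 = (w - 3)*(w - 1)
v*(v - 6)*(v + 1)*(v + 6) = v^4 + v^3 - 36*v^2 - 36*v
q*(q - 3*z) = q^2 - 3*q*z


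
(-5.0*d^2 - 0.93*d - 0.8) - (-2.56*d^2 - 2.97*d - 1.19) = -2.44*d^2 + 2.04*d + 0.39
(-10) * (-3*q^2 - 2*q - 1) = 30*q^2 + 20*q + 10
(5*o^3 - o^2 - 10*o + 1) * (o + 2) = 5*o^4 + 9*o^3 - 12*o^2 - 19*o + 2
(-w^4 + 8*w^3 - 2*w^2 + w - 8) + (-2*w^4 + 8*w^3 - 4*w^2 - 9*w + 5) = -3*w^4 + 16*w^3 - 6*w^2 - 8*w - 3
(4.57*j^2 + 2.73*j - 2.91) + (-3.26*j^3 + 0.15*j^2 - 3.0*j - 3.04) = -3.26*j^3 + 4.72*j^2 - 0.27*j - 5.95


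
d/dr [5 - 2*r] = -2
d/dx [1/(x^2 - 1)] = -2*x/(x^2 - 1)^2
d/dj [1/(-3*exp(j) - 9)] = exp(j)/(3*(exp(j) + 3)^2)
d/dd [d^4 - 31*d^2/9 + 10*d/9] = 4*d^3 - 62*d/9 + 10/9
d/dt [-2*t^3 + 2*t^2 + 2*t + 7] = -6*t^2 + 4*t + 2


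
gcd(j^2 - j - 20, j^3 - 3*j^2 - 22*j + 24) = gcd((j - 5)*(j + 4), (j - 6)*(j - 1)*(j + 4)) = j + 4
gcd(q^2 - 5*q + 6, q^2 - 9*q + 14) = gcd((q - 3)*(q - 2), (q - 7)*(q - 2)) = q - 2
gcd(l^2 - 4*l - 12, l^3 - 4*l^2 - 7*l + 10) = l + 2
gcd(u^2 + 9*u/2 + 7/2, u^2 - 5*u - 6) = u + 1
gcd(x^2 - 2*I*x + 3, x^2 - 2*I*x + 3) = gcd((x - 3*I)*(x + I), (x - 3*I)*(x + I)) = x^2 - 2*I*x + 3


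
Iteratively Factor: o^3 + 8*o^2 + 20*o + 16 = (o + 4)*(o^2 + 4*o + 4) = (o + 2)*(o + 4)*(o + 2)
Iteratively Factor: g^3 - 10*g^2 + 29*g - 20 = (g - 4)*(g^2 - 6*g + 5) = (g - 5)*(g - 4)*(g - 1)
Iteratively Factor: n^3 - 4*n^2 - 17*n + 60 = (n - 3)*(n^2 - n - 20) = (n - 3)*(n + 4)*(n - 5)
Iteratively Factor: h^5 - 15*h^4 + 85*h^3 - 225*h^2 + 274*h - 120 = (h - 2)*(h^4 - 13*h^3 + 59*h^2 - 107*h + 60) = (h - 5)*(h - 2)*(h^3 - 8*h^2 + 19*h - 12) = (h - 5)*(h - 3)*(h - 2)*(h^2 - 5*h + 4) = (h - 5)*(h - 4)*(h - 3)*(h - 2)*(h - 1)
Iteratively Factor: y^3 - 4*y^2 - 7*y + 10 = (y + 2)*(y^2 - 6*y + 5) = (y - 5)*(y + 2)*(y - 1)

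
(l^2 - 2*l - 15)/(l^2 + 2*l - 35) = (l + 3)/(l + 7)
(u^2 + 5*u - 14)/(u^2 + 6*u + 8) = (u^2 + 5*u - 14)/(u^2 + 6*u + 8)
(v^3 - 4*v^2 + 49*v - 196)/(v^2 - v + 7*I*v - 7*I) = (v^2 - v*(4 + 7*I) + 28*I)/(v - 1)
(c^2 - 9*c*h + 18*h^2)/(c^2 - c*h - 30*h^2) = (c - 3*h)/(c + 5*h)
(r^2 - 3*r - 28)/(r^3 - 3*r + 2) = (r^2 - 3*r - 28)/(r^3 - 3*r + 2)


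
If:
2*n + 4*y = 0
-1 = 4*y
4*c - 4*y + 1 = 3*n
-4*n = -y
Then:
No Solution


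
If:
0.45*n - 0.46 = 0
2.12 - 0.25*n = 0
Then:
No Solution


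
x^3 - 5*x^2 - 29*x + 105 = (x - 7)*(x - 3)*(x + 5)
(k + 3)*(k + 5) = k^2 + 8*k + 15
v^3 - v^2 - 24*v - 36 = (v - 6)*(v + 2)*(v + 3)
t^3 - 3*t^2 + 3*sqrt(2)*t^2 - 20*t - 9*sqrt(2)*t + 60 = (t - 3)*(t - 2*sqrt(2))*(t + 5*sqrt(2))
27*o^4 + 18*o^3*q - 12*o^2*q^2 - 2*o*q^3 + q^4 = (-3*o + q)^2*(o + q)*(3*o + q)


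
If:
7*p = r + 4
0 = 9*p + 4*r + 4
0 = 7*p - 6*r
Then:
No Solution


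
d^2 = d^2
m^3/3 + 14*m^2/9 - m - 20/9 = (m/3 + 1/3)*(m - 4/3)*(m + 5)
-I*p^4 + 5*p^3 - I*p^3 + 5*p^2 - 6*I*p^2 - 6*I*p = p*(p - I)*(p + 6*I)*(-I*p - I)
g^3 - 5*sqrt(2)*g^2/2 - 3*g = g*(g - 3*sqrt(2))*(g + sqrt(2)/2)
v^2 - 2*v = v*(v - 2)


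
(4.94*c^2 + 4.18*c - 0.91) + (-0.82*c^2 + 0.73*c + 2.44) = 4.12*c^2 + 4.91*c + 1.53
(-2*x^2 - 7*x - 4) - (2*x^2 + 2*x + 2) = -4*x^2 - 9*x - 6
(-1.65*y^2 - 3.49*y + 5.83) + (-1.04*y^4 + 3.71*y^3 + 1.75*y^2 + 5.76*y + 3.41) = -1.04*y^4 + 3.71*y^3 + 0.1*y^2 + 2.27*y + 9.24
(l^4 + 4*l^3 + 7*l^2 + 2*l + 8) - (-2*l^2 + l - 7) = l^4 + 4*l^3 + 9*l^2 + l + 15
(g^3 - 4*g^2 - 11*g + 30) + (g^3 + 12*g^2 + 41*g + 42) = 2*g^3 + 8*g^2 + 30*g + 72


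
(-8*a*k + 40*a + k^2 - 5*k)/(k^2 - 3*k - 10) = (-8*a + k)/(k + 2)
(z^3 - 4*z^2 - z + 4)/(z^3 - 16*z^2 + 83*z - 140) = (z^2 - 1)/(z^2 - 12*z + 35)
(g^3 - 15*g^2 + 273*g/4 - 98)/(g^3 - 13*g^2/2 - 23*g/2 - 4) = (4*g^2 - 28*g + 49)/(2*(2*g^2 + 3*g + 1))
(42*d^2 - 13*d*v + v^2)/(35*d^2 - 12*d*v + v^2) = (-6*d + v)/(-5*d + v)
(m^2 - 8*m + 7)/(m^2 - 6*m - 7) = (m - 1)/(m + 1)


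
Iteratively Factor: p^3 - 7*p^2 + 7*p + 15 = (p - 3)*(p^2 - 4*p - 5) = (p - 3)*(p + 1)*(p - 5)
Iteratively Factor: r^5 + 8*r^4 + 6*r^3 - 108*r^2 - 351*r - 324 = (r - 4)*(r^4 + 12*r^3 + 54*r^2 + 108*r + 81) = (r - 4)*(r + 3)*(r^3 + 9*r^2 + 27*r + 27) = (r - 4)*(r + 3)^2*(r^2 + 6*r + 9) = (r - 4)*(r + 3)^3*(r + 3)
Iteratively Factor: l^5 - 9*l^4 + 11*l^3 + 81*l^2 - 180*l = (l - 4)*(l^4 - 5*l^3 - 9*l^2 + 45*l) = l*(l - 4)*(l^3 - 5*l^2 - 9*l + 45) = l*(l - 4)*(l - 3)*(l^2 - 2*l - 15) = l*(l - 5)*(l - 4)*(l - 3)*(l + 3)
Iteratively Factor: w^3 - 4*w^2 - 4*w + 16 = (w - 2)*(w^2 - 2*w - 8) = (w - 4)*(w - 2)*(w + 2)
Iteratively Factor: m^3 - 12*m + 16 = (m + 4)*(m^2 - 4*m + 4) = (m - 2)*(m + 4)*(m - 2)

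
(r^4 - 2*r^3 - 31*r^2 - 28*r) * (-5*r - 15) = -5*r^5 - 5*r^4 + 185*r^3 + 605*r^2 + 420*r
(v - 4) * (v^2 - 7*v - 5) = v^3 - 11*v^2 + 23*v + 20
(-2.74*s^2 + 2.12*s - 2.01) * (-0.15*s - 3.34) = 0.411*s^3 + 8.8336*s^2 - 6.7793*s + 6.7134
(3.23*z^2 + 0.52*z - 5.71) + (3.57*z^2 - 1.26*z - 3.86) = 6.8*z^2 - 0.74*z - 9.57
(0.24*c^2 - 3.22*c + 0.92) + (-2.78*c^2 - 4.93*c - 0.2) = -2.54*c^2 - 8.15*c + 0.72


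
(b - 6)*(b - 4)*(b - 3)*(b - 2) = b^4 - 15*b^3 + 80*b^2 - 180*b + 144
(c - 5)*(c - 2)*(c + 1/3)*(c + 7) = c^4 + c^3/3 - 39*c^2 + 57*c + 70/3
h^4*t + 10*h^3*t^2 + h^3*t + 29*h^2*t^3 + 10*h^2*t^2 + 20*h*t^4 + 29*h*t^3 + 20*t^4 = (h + t)*(h + 4*t)*(h + 5*t)*(h*t + t)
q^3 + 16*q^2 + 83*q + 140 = (q + 4)*(q + 5)*(q + 7)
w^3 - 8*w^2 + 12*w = w*(w - 6)*(w - 2)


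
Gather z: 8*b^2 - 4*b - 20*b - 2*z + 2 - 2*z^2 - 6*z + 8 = 8*b^2 - 24*b - 2*z^2 - 8*z + 10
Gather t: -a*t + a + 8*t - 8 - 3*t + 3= a + t*(5 - a) - 5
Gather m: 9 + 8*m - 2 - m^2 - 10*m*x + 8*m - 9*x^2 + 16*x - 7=-m^2 + m*(16 - 10*x) - 9*x^2 + 16*x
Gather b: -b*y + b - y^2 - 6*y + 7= b*(1 - y) - y^2 - 6*y + 7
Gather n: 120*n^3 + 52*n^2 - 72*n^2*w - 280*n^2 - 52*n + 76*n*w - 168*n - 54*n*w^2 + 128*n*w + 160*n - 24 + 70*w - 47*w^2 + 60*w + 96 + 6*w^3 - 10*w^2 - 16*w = 120*n^3 + n^2*(-72*w - 228) + n*(-54*w^2 + 204*w - 60) + 6*w^3 - 57*w^2 + 114*w + 72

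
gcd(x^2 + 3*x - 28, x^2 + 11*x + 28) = x + 7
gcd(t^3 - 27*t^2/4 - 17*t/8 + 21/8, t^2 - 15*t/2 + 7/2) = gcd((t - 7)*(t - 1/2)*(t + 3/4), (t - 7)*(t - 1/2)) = t^2 - 15*t/2 + 7/2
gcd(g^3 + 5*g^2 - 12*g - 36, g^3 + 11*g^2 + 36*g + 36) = g^2 + 8*g + 12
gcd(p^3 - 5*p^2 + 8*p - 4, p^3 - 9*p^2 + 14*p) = p - 2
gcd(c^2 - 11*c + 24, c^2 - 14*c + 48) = c - 8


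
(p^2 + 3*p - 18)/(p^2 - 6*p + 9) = (p + 6)/(p - 3)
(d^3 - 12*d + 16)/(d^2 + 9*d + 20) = (d^2 - 4*d + 4)/(d + 5)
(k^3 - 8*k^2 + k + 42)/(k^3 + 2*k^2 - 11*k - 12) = (k^2 - 5*k - 14)/(k^2 + 5*k + 4)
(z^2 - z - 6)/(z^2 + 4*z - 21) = (z + 2)/(z + 7)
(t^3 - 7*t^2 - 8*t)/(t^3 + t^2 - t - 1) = t*(t - 8)/(t^2 - 1)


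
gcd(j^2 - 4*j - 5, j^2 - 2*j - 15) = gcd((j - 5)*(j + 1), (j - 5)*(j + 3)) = j - 5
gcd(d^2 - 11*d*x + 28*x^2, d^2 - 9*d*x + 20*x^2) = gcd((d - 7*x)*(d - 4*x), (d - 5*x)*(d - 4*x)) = -d + 4*x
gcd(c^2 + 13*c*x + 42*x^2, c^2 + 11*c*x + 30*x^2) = c + 6*x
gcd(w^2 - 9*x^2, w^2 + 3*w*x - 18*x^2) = -w + 3*x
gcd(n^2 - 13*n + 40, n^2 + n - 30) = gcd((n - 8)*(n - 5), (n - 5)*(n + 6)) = n - 5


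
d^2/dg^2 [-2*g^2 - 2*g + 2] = -4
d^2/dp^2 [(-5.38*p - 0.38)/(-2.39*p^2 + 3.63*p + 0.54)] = ((37.2424 - 77.1492*p)*(-2.39*p^2 + 3.63*p + 0.54) - (4.78*p - 3.63)*(5.38*p + 0.38)*(9.56*p - 7.26))/(-2.39*p^2 + 3.63*p + 0.54)^3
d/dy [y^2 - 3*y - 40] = 2*y - 3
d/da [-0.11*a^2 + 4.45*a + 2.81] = 4.45 - 0.22*a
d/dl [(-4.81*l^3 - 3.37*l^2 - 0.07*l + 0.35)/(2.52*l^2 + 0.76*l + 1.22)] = (-12.1212*l^4 - 7.3112*l^3 - 19.9894*l^2 - 9.9868*l - 0.3514)/(6.3504*l^4 + 3.8304*l^3 + 6.7264*l^2 + 1.8544*l + 1.4884)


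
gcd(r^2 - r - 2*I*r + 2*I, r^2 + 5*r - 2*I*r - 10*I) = r - 2*I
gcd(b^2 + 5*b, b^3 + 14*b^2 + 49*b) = b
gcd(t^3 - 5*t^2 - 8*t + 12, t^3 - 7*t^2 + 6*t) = t^2 - 7*t + 6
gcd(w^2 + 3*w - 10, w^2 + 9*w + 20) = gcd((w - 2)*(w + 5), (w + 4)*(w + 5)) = w + 5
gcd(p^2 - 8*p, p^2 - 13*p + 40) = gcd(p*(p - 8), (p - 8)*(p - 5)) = p - 8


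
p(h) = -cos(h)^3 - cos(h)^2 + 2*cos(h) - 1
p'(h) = 3*sin(h)*cos(h)^2 + 2*sin(h)*cos(h) - 2*sin(h)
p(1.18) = -0.44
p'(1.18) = -0.74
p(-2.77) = -2.92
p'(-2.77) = 0.46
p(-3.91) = -2.58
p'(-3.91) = -1.31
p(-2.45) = -2.68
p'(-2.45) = 1.12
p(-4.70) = -1.02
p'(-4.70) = -2.02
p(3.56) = -2.90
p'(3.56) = 0.54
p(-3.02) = -2.99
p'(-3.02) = 0.12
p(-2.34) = -2.54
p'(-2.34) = 1.39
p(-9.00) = -2.90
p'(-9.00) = 0.55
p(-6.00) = -0.89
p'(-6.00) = 0.75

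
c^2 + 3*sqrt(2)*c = c*(c + 3*sqrt(2))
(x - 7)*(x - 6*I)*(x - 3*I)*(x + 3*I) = x^4 - 7*x^3 - 6*I*x^3 + 9*x^2 + 42*I*x^2 - 63*x - 54*I*x + 378*I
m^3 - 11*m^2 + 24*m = m*(m - 8)*(m - 3)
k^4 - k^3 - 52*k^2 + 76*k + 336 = (k - 6)*(k - 4)*(k + 2)*(k + 7)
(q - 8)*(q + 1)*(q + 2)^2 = q^4 - 3*q^3 - 32*q^2 - 60*q - 32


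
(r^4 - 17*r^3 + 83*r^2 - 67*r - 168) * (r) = r^5 - 17*r^4 + 83*r^3 - 67*r^2 - 168*r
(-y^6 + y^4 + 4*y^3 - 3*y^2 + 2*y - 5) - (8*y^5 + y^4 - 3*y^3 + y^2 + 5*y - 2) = -y^6 - 8*y^5 + 7*y^3 - 4*y^2 - 3*y - 3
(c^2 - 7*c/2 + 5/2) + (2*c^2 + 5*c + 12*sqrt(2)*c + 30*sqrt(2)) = 3*c^2 + 3*c/2 + 12*sqrt(2)*c + 5/2 + 30*sqrt(2)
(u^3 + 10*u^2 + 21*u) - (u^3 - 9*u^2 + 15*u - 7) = 19*u^2 + 6*u + 7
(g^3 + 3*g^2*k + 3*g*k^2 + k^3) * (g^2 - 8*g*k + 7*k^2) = g^5 - 5*g^4*k - 14*g^3*k^2 - 2*g^2*k^3 + 13*g*k^4 + 7*k^5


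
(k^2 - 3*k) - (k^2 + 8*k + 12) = -11*k - 12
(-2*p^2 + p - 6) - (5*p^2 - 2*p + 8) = -7*p^2 + 3*p - 14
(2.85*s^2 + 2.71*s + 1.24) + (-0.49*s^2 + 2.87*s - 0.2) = 2.36*s^2 + 5.58*s + 1.04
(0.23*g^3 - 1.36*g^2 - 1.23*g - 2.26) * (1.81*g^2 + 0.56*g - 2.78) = 0.4163*g^5 - 2.3328*g^4 - 3.6273*g^3 - 0.998599999999999*g^2 + 2.1538*g + 6.2828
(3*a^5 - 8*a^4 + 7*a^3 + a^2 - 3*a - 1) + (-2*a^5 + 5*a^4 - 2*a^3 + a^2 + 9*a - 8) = a^5 - 3*a^4 + 5*a^3 + 2*a^2 + 6*a - 9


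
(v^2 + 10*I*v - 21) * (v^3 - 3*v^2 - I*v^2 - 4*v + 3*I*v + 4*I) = v^5 - 3*v^4 + 9*I*v^4 - 15*v^3 - 27*I*v^3 + 33*v^2 - 15*I*v^2 + 44*v - 63*I*v - 84*I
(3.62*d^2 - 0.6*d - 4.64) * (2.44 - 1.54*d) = -5.5748*d^3 + 9.7568*d^2 + 5.6816*d - 11.3216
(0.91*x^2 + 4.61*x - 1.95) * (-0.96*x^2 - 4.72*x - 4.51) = -0.8736*x^4 - 8.7208*x^3 - 23.9913*x^2 - 11.5871*x + 8.7945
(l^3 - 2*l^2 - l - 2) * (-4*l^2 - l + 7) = -4*l^5 + 7*l^4 + 13*l^3 - 5*l^2 - 5*l - 14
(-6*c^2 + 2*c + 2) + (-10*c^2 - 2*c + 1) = 3 - 16*c^2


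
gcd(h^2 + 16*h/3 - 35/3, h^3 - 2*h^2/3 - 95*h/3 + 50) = h - 5/3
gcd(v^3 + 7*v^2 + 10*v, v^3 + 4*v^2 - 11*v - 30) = v^2 + 7*v + 10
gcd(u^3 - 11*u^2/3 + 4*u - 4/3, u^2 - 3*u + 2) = u^2 - 3*u + 2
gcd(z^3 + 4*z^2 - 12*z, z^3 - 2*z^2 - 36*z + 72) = z^2 + 4*z - 12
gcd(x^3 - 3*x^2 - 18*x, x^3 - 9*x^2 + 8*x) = x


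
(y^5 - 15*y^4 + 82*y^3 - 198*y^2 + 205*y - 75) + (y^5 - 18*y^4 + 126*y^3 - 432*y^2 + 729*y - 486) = 2*y^5 - 33*y^4 + 208*y^3 - 630*y^2 + 934*y - 561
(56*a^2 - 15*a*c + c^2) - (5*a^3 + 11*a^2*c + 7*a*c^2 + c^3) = -5*a^3 - 11*a^2*c + 56*a^2 - 7*a*c^2 - 15*a*c - c^3 + c^2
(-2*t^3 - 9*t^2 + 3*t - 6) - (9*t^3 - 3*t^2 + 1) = -11*t^3 - 6*t^2 + 3*t - 7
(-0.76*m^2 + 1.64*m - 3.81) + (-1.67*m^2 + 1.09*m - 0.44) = -2.43*m^2 + 2.73*m - 4.25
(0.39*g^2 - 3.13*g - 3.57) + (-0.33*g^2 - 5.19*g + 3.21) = 0.06*g^2 - 8.32*g - 0.36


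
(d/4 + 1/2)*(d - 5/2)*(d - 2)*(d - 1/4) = d^4/4 - 11*d^3/16 - 27*d^2/32 + 11*d/4 - 5/8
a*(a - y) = a^2 - a*y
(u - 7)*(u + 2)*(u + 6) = u^3 + u^2 - 44*u - 84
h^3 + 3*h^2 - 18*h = h*(h - 3)*(h + 6)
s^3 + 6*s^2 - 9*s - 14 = (s - 2)*(s + 1)*(s + 7)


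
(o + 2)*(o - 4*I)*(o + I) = o^3 + 2*o^2 - 3*I*o^2 + 4*o - 6*I*o + 8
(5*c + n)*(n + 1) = 5*c*n + 5*c + n^2 + n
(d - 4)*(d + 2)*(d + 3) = d^3 + d^2 - 14*d - 24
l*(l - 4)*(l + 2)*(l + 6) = l^4 + 4*l^3 - 20*l^2 - 48*l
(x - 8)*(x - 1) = x^2 - 9*x + 8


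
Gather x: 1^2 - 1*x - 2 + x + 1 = 0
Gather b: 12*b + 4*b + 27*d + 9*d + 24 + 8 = 16*b + 36*d + 32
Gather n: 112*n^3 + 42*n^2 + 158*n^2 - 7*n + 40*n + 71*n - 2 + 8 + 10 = 112*n^3 + 200*n^2 + 104*n + 16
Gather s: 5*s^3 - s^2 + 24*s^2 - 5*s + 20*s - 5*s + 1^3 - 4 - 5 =5*s^3 + 23*s^2 + 10*s - 8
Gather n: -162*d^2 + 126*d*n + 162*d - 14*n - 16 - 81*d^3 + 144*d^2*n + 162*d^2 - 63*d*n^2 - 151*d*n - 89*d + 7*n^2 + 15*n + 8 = -81*d^3 + 73*d + n^2*(7 - 63*d) + n*(144*d^2 - 25*d + 1) - 8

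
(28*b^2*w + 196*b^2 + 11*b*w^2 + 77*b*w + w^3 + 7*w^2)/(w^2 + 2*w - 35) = (28*b^2 + 11*b*w + w^2)/(w - 5)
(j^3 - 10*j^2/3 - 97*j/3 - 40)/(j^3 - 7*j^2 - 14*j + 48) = (j + 5/3)/(j - 2)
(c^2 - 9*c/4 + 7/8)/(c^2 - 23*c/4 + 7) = (c - 1/2)/(c - 4)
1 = 1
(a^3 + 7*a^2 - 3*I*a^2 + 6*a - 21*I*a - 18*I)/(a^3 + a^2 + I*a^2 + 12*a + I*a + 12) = (a + 6)/(a + 4*I)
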